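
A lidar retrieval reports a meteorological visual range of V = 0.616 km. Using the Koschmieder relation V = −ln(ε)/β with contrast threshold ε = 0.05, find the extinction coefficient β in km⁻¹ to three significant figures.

β = −ln(0.05) / V = 2.996 / 0.616 = 4.8632 km⁻¹.

4.86 km⁻¹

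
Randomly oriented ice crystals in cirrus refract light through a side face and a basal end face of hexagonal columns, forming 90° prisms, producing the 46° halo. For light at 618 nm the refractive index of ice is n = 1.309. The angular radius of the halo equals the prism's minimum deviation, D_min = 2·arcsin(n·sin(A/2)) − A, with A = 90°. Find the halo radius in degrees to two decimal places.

n·sin(A/2) = 1.309 × sin 45° = 1.309 × 0.7071 = 0.9256.
D_min = 2·arcsin(0.9256) − 90° = 2 × 67.759° − 90° = 45.519°.

45.52°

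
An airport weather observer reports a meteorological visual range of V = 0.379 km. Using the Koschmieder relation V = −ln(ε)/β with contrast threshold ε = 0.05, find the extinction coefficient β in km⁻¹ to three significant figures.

7.90 km⁻¹

β = −ln(0.05) / V = 2.996 / 0.379 = 7.9043 km⁻¹.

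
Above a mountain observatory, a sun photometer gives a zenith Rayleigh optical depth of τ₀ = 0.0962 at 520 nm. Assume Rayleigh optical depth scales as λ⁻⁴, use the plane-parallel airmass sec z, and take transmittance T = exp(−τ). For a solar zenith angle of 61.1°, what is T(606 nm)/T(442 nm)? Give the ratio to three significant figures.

1.31

Airmass: sec 61.1° = 2.0692.
τ(606 nm) = 0.0962 × (520/606)⁴ × 2.0692 = 0.0962 × 0.5422 × 2.0692 = 0.1079.
τ(442 nm) = 0.0962 × (520/442)⁴ × 2.0692 = 0.0962 × 1.9157 × 2.0692 = 0.3813.
T(606)/T(442) = exp(τ_B − τ_A) = exp(0.2734) = 1.3144.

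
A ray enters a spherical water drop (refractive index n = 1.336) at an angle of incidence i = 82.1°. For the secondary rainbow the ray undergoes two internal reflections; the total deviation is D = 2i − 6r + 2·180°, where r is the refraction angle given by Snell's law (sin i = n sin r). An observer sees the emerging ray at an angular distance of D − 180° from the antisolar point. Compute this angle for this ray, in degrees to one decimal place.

sin r = sin 82.1° / 1.336 = 0.9905/1.336 = 0.7414; r = 47.85°.
D = 2·82.1° − 6·47.85° + 2·180° = 164.20° − 287.10° + 360° = 237.10°.
Angle from antisolar point = D − 180° = 57.10°.

57.1°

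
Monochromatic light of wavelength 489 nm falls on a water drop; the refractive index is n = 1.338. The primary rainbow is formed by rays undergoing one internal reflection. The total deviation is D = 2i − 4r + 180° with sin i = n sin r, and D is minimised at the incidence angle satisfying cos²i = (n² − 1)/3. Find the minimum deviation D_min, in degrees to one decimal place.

cos²i = (1.79024 − 1)/3 = 0.26341; i = arccos(0.51324) = 59.120°.
sin r = sin 59.120°/1.338 = 0.64144; r = 39.899°.
D_min = 2·59.120° − 4·39.899° + 180° = 138.643°.

138.6°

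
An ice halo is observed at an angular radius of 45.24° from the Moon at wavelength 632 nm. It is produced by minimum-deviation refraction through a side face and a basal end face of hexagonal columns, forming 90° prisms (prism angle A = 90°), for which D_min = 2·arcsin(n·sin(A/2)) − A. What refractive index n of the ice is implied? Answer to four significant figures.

1.308

Rearranging: n = sin((D_min + A)/2) / sin(A/2).
(D_min + A)/2 = (45.24° + 90°)/2 = 67.620°.
n = sin 67.620° / sin 45° = 0.9247 / 0.7071 = 1.3077.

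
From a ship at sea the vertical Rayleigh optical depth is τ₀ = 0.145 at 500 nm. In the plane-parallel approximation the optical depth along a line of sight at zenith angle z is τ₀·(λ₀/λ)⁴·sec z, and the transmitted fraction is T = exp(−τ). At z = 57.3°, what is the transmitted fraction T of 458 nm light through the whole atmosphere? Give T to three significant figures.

0.683

sec 57.3° = 1.8510.
τ = 0.145 × (500/458)⁴ × 1.8510 = 0.145 × 1.4204 × 1.8510 = 0.3812.
T = exp(−0.3812) = 0.6830.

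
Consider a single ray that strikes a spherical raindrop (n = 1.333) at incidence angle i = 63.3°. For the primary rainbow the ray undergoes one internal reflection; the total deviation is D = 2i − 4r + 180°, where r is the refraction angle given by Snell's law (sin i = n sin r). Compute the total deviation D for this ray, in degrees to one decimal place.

138.3°

sin r = sin 63.3° / 1.333 = 0.8934/1.333 = 0.6702; r = 42.08°.
D = 2·63.3° − 4·42.08° + 180° = 126.60° − 168.33° + 180° = 138.27°.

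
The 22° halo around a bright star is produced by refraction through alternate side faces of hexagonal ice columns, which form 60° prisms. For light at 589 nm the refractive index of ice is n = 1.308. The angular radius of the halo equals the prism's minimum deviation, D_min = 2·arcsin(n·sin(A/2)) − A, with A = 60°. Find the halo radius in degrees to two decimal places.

n·sin(A/2) = 1.308 × sin 30° = 1.308 × 0.5000 = 0.6540.
D_min = 2·arcsin(0.6540) − 60° = 2 × 40.844° − 60° = 21.688°.

21.69°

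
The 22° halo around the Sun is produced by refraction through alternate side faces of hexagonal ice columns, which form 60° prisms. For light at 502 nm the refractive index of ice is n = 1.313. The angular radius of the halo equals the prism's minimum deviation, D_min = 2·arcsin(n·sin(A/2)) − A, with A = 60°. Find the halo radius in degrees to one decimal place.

n·sin(A/2) = 1.313 × sin 30° = 1.313 × 0.5000 = 0.6565.
D_min = 2·arcsin(0.6565) − 60° = 2 × 41.033° − 60° = 22.067°.

22.1°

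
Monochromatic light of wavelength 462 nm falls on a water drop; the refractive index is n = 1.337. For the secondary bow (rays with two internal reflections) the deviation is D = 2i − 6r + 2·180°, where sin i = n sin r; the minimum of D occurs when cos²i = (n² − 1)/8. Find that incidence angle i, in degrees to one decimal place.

cos²i = (1.337² − 1)/8 = (1.78757 − 1)/8 = 0.09845.
cos i = 0.31376, so i = 71.714°.

71.7°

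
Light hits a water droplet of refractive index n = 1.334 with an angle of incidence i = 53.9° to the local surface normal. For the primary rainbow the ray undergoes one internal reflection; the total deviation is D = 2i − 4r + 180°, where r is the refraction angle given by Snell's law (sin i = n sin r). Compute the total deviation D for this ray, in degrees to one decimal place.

138.7°

sin r = sin 53.9° / 1.334 = 0.8080/1.334 = 0.6057; r = 37.28°.
D = 2·53.9° − 4·37.28° + 180° = 107.80° − 149.11° + 180° = 138.69°.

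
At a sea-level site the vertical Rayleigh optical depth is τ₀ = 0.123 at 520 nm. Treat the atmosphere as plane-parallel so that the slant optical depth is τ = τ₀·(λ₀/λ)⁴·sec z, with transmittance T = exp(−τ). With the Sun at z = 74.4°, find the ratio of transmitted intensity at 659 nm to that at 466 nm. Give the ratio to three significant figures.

1.70

Airmass: sec 74.4° = 3.7186.
τ(659 nm) = 0.123 × (520/659)⁴ × 3.7186 = 0.123 × 0.3877 × 3.7186 = 0.1773.
τ(466 nm) = 0.123 × (520/466)⁴ × 3.7186 = 0.123 × 1.5505 × 3.7186 = 0.7092.
T(659)/T(466) = exp(τ_B − τ_A) = exp(0.5319) = 1.7021.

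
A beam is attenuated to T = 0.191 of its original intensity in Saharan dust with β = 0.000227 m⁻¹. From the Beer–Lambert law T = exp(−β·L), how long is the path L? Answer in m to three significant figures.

Beer–Lambert: T = exp(−βL) ⇒ L = −ln(T)/β = −ln(0.191)/0.000227 = 1.6555/0.000227 = 7293 m.

7290 m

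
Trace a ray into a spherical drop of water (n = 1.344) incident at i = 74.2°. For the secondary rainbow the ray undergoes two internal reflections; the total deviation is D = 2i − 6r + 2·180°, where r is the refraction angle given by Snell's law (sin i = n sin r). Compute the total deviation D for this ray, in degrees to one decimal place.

234.1°

sin r = sin 74.2° / 1.344 = 0.9622/1.344 = 0.7159; r = 45.72°.
D = 2·74.2° − 6·45.72° + 2·180° = 148.40° − 274.32° + 360° = 234.08°.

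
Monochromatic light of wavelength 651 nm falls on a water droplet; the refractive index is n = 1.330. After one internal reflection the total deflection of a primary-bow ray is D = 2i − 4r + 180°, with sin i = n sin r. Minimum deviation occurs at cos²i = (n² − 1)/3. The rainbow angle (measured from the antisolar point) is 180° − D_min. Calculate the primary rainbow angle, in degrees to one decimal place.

cos²i = (1.76890 − 1)/3 = 0.25630; i = arccos(0.50626) = 59.585°.
sin r = sin 59.585°/1.330 = 0.64841; r = 40.422°.
D_min = 2·59.585° − 4·40.422° + 180° = 137.484°.
Rainbow angle = 180° − D_min = 42.516°.

42.5°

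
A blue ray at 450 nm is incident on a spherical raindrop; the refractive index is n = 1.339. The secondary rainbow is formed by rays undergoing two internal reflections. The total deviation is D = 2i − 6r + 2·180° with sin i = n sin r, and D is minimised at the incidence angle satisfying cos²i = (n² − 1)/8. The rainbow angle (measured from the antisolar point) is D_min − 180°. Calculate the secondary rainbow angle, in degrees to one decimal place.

52.5°

cos²i = (1.79292 − 1)/8 = 0.09912; i = arccos(0.31483) = 71.650°.
sin r = sin 71.650°/1.339 = 0.70885; r = 45.141°.
D_min = 2·71.650° − 6·45.141° + 360° = 232.451°.
Rainbow angle = D_min − 180° = 52.451°.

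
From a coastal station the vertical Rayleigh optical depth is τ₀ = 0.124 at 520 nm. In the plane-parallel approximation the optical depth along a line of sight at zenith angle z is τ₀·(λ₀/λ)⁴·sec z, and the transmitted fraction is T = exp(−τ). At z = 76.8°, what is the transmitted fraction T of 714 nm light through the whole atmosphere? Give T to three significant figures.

sec 76.8° = 4.3792.
τ = 0.124 × (520/714)⁴ × 4.3792 = 0.124 × 0.2813 × 4.3792 = 0.1528.
T = exp(−0.1528) = 0.8583.

0.858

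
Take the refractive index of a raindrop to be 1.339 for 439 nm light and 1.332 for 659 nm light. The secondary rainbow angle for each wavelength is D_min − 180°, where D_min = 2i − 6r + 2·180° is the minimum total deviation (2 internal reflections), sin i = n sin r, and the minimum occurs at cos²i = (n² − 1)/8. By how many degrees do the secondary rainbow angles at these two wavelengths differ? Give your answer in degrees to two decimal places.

1.82°

At 439 nm (n = 1.339): cos²i = 0.09912 → i = 71.650°, r = 45.141°, D_min = 232.451°, rainbow angle = 52.451°.
At 659 nm (n = 1.332): cos²i = 0.09678 → i = 71.875°, r = 45.520°, D_min = 230.628°, rainbow angle = 50.628°.
Angular width = |52.451° − 50.628°| = 1.823°.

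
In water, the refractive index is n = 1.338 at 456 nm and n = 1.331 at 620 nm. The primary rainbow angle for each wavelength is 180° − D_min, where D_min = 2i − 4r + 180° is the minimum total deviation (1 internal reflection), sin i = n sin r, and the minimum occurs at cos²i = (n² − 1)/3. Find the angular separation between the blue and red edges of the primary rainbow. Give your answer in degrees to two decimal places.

At 456 nm (n = 1.338): cos²i = 0.26341 → i = 59.120°, r = 39.899°, D_min = 138.643°, rainbow angle = 41.357°.
At 620 nm (n = 1.331): cos²i = 0.25719 → i = 59.527°, r = 40.356°, D_min = 137.630°, rainbow angle = 42.370°.
Angular width = |41.357° − 42.370°| = 1.013°.

1.01°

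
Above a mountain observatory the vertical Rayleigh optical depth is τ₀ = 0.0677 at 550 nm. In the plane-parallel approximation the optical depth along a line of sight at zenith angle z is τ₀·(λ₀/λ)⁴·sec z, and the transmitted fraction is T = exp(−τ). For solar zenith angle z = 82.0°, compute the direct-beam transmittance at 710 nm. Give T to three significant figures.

sec 82.0° = 7.1853.
τ = 0.0677 × (550/710)⁴ × 7.1853 = 0.0677 × 0.3601 × 7.1853 = 0.1752.
T = exp(−0.1752) = 0.8393.

0.839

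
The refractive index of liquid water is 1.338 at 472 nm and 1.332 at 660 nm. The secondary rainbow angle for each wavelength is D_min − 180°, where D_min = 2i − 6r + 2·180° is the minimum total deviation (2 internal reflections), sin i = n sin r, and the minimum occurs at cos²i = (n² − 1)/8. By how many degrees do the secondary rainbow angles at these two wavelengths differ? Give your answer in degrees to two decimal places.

1.56°

At 472 nm (n = 1.338): cos²i = 0.09878 → i = 71.682°, r = 45.195°, D_min = 232.193°, rainbow angle = 52.193°.
At 660 nm (n = 1.332): cos²i = 0.09678 → i = 71.875°, r = 45.520°, D_min = 230.628°, rainbow angle = 50.628°.
Angular width = |52.193° − 50.628°| = 1.564°.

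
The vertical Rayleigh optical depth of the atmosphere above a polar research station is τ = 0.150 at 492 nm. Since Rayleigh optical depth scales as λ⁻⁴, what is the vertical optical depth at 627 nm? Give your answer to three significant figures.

0.0569

τ(627 nm) = τ(492 nm) × (492/627)⁴ = 0.150 × (0.7847)⁴ = 0.150 × 0.3791 = 0.0569.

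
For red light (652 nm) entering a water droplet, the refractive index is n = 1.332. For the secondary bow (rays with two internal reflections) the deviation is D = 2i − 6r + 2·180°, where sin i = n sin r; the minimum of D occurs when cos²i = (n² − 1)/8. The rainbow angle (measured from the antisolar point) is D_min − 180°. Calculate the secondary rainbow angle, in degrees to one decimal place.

50.6°

cos²i = (1.77422 − 1)/8 = 0.09678; i = arccos(0.31109) = 71.875°.
sin r = sin 71.875°/1.332 = 0.71350; r = 45.520°.
D_min = 2·71.875° − 6·45.520° + 360° = 230.628°.
Rainbow angle = D_min − 180° = 50.628°.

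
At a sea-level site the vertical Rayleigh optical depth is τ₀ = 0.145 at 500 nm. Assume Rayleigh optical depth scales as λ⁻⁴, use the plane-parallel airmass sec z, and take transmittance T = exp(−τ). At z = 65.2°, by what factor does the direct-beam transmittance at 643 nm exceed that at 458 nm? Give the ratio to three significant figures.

1.44

Airmass: sec 65.2° = 2.3841.
τ(643 nm) = 0.145 × (500/643)⁴ × 2.3841 = 0.145 × 0.3656 × 2.3841 = 0.1264.
τ(458 nm) = 0.145 × (500/458)⁴ × 2.3841 = 0.145 × 1.4204 × 2.3841 = 0.4910.
T(643)/T(458) = exp(τ_B − τ_A) = exp(0.3646) = 1.4400.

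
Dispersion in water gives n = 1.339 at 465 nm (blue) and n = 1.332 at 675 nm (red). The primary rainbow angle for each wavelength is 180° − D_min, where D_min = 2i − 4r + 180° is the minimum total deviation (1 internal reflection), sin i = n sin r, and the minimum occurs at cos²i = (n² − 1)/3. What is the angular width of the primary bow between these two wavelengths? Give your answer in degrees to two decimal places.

At 465 nm (n = 1.339): cos²i = 0.26431 → i = 59.062°, r = 39.834°, D_min = 138.786°, rainbow angle = 41.214°.
At 675 nm (n = 1.332): cos²i = 0.25807 → i = 59.469°, r = 40.290°, D_min = 137.776°, rainbow angle = 42.224°.
Angular width = |41.214° − 42.224°| = 1.010°.

1.01°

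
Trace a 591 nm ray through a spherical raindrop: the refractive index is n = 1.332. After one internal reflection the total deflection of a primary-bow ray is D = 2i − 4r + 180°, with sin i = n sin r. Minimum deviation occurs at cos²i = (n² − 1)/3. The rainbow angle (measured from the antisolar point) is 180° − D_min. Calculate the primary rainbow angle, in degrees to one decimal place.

42.2°

cos²i = (1.77422 − 1)/3 = 0.25807; i = arccos(0.50801) = 59.469°.
sin r = sin 59.469°/1.332 = 0.64666; r = 40.290°.
D_min = 2·59.469° − 4·40.290° + 180° = 137.776°.
Rainbow angle = 180° − D_min = 42.224°.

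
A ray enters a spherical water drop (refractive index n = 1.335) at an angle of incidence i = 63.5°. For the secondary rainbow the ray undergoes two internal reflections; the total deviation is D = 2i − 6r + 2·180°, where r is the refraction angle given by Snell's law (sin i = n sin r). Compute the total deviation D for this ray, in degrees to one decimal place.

sin r = sin 63.5° / 1.335 = 0.8949/1.335 = 0.6704; r = 42.10°.
D = 2·63.5° − 6·42.10° + 2·180° = 127.00° − 252.57° + 360° = 234.43°.

234.4°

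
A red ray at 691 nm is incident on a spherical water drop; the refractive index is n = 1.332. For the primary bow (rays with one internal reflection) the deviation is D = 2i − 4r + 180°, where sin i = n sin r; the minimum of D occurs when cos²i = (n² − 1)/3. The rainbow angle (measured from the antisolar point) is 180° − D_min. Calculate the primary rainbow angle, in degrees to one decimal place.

cos²i = (1.77422 − 1)/3 = 0.25807; i = arccos(0.50801) = 59.469°.
sin r = sin 59.469°/1.332 = 0.64666; r = 40.290°.
D_min = 2·59.469° − 4·40.290° + 180° = 137.776°.
Rainbow angle = 180° − D_min = 42.224°.

42.2°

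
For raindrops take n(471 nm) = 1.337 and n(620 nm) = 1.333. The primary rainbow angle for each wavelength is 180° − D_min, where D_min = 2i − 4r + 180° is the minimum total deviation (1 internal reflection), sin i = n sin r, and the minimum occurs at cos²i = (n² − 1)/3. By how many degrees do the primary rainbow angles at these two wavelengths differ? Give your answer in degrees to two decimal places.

At 471 nm (n = 1.337): cos²i = 0.26252 → i = 59.178°, r = 39.964°, D_min = 138.500°, rainbow angle = 41.500°.
At 620 nm (n = 1.333): cos²i = 0.25896 → i = 59.410°, r = 40.225°, D_min = 137.922°, rainbow angle = 42.078°.
Angular width = |41.500° − 42.078°| = 0.578°.

0.58°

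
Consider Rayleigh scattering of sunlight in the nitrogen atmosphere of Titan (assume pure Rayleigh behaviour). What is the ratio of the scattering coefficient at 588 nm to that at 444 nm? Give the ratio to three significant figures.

0.325

Rayleigh scattering ∝ λ⁻⁴, so the ratio of coefficients is the inverse fourth power of the wavelength ratio.
σ(588)/σ(444) = (444/588)⁴ = (0.7551)⁴ = 0.3251.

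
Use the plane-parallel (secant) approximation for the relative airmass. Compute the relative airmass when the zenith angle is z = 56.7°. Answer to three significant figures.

X = sec z = 1/cos 56.7° = 1/0.5490 = 1.8214.

1.82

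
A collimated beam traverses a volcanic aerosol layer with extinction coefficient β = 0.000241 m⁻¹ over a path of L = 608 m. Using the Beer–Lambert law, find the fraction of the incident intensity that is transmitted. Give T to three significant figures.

τ = β·L = 0.000241 × 608 = 0.1465.
T = exp(−0.1465) = 0.8637.

0.864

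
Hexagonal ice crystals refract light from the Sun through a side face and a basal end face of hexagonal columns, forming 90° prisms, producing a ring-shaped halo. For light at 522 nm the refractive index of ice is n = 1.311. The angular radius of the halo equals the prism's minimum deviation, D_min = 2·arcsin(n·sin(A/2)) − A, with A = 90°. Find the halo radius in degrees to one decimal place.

n·sin(A/2) = 1.311 × sin 45° = 1.311 × 0.7071 = 0.9270.
D_min = 2·arcsin(0.9270) − 90° = 2 × 67.974° − 90° = 45.949°.

45.9°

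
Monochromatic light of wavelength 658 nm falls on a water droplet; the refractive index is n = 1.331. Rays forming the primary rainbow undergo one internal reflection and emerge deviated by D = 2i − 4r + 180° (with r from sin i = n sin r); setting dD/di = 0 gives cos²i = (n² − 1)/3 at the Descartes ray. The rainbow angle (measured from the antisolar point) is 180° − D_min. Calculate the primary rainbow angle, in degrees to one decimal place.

42.4°

cos²i = (1.77156 − 1)/3 = 0.25719; i = arccos(0.50714) = 59.527°.
sin r = sin 59.527°/1.331 = 0.64753; r = 40.356°.
D_min = 2·59.527° − 4·40.356° + 180° = 137.630°.
Rainbow angle = 180° − D_min = 42.370°.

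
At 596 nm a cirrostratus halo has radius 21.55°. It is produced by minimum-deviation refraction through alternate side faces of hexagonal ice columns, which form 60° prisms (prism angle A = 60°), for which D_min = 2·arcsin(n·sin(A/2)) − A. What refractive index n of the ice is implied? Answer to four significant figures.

1.306

Rearranging: n = sin((D_min + A)/2) / sin(A/2).
(D_min + A)/2 = (21.55° + 60°)/2 = 40.775°.
n = sin 40.775° / sin 30° = 0.6531 / 0.5000 = 1.3062.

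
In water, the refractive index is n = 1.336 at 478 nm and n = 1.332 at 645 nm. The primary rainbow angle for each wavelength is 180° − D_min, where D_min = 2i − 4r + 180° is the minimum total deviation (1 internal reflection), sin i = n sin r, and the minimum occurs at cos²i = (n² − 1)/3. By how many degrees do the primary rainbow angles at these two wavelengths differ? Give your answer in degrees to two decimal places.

0.58°

At 478 nm (n = 1.336): cos²i = 0.26163 → i = 59.236°, r = 40.029°, D_min = 138.356°, rainbow angle = 41.644°.
At 645 nm (n = 1.332): cos²i = 0.25807 → i = 59.469°, r = 40.290°, D_min = 137.776°, rainbow angle = 42.224°.
Angular width = |41.644° − 42.224°| = 0.580°.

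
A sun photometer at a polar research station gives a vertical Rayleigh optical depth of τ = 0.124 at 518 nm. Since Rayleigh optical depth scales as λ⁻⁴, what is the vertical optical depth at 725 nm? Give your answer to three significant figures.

τ(725 nm) = τ(518 nm) × (518/725)⁴ = 0.124 × (0.7145)⁴ = 0.124 × 0.2606 = 0.0323.

0.0323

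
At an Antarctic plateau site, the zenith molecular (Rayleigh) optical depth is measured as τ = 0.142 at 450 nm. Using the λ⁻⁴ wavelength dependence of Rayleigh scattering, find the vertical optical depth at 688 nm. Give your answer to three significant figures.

τ(688 nm) = τ(450 nm) × (450/688)⁴ = 0.142 × (0.6541)⁴ = 0.142 × 0.1830 = 0.0260.

0.0260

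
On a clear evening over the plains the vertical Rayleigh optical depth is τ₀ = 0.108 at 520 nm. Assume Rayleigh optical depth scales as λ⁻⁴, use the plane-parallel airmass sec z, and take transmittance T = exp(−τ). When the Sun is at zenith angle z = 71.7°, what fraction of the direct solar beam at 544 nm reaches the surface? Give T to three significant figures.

0.750

sec 71.7° = 3.1848.
τ = 0.108 × (520/544)⁴ × 3.1848 = 0.108 × 0.8349 × 3.1848 = 0.2872.
T = exp(−0.2872) = 0.7504.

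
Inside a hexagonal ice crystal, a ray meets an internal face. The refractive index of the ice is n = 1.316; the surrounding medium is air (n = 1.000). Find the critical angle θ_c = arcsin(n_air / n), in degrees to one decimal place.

sin θ_c = n_air / n = 1.000 / 1.316 = 0.7599.
θ_c = arcsin(0.7599) = 49.45°.

49.5°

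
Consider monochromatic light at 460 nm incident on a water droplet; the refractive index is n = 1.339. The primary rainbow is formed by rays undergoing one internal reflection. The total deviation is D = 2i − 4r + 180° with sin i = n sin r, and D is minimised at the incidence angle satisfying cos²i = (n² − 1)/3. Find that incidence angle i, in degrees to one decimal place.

59.1°

cos²i = (1.339² − 1)/3 = (1.79292 − 1)/3 = 0.26431.
cos i = 0.51411, so i = 59.062°.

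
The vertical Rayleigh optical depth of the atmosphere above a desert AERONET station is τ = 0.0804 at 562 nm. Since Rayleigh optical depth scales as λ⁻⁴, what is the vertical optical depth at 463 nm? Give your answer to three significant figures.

τ(463 nm) = τ(562 nm) × (562/463)⁴ = 0.0804 × (1.2138)⁴ = 0.0804 × 2.1708 = 0.1745.

0.175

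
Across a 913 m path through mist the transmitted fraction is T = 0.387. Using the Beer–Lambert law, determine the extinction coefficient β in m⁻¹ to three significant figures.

0.00104 m⁻¹

Beer–Lambert: T = exp(−βL) ⇒ β = −ln(T)/L = −ln(0.387)/913 = 0.9493/913 = 0.00104 m⁻¹.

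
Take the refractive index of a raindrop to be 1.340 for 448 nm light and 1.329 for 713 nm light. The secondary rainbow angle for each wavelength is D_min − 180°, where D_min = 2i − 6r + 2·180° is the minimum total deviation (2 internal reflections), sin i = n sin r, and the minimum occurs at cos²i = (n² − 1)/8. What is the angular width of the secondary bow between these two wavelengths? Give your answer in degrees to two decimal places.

2.87°

At 448 nm (n = 1.340): cos²i = 0.09945 → i = 71.618°, r = 45.088°, D_min = 232.709°, rainbow angle = 52.709°.
At 713 nm (n = 1.329): cos²i = 0.09578 → i = 71.972°, r = 45.685°, D_min = 229.837°, rainbow angle = 49.837°.
Angular width = |52.709° − 49.837°| = 2.872°.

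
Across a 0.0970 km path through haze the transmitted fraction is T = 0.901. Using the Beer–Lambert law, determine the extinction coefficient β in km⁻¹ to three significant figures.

1.07 km⁻¹

Beer–Lambert: T = exp(−βL) ⇒ β = −ln(T)/L = −ln(0.901)/0.0970 = 0.1043/0.0970 = 1.075 km⁻¹.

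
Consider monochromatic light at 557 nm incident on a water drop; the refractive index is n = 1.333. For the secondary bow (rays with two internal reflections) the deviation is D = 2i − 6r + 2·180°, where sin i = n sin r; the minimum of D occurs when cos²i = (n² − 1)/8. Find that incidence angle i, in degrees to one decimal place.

71.8°

cos²i = (1.333² − 1)/8 = (1.77689 − 1)/8 = 0.09711.
cos i = 0.31163, so i = 71.843°.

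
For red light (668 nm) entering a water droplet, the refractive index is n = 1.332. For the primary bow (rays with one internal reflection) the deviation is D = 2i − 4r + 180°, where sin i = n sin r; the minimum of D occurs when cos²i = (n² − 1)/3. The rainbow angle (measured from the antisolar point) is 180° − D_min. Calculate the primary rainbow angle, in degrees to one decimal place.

cos²i = (1.77422 − 1)/3 = 0.25807; i = arccos(0.50801) = 59.469°.
sin r = sin 59.469°/1.332 = 0.64666; r = 40.290°.
D_min = 2·59.469° − 4·40.290° + 180° = 137.776°.
Rainbow angle = 180° − D_min = 42.224°.

42.2°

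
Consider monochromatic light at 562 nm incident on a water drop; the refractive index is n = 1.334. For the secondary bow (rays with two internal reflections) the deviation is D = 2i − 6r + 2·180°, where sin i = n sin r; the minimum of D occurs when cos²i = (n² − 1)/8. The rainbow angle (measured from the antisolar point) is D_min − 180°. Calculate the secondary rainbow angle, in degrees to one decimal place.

51.2°

cos²i = (1.77956 − 1)/8 = 0.09744; i = arccos(0.31216) = 71.810°.
sin r = sin 71.810°/1.334 = 0.71217; r = 45.411°.
D_min = 2·71.810° − 6·45.411° + 360° = 231.153°.
Rainbow angle = D_min − 180° = 51.153°.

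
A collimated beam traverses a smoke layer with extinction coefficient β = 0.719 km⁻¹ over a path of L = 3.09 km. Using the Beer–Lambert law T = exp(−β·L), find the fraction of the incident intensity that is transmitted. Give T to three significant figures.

0.108

τ = β·L = 0.719 × 3.09 = 2.2217.
T = exp(−2.2217) = 0.1084.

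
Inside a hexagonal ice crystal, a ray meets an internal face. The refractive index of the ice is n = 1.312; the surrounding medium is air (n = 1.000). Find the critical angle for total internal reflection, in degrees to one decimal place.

sin θ_c = n_air / n = 1.000 / 1.312 = 0.7622.
θ_c = arcsin(0.7622) = 49.66°.

49.7°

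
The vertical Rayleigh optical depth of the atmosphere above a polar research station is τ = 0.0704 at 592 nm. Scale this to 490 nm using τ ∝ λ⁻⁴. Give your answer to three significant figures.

τ(490 nm) = τ(592 nm) × (592/490)⁴ = 0.0704 × (1.2082)⁴ = 0.0704 × 2.1306 = 0.1500.

0.150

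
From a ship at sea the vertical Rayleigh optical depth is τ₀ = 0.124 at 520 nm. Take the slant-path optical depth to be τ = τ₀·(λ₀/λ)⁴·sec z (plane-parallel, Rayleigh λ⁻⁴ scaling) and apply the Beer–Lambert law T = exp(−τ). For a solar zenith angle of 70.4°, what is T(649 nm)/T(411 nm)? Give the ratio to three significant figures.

2.21

Airmass: sec 70.4° = 2.9811.
τ(649 nm) = 0.124 × (520/649)⁴ × 2.9811 = 0.124 × 0.4121 × 2.9811 = 0.1523.
τ(411 nm) = 0.124 × (520/411)⁴ × 2.9811 = 0.124 × 2.5624 × 2.9811 = 0.9472.
T(649)/T(411) = exp(τ_B − τ_A) = exp(0.7948) = 2.2141.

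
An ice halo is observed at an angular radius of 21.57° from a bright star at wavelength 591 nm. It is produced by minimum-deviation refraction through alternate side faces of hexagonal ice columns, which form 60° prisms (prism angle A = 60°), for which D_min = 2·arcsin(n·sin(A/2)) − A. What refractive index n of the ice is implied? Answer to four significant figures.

1.306

Rearranging: n = sin((D_min + A)/2) / sin(A/2).
(D_min + A)/2 = (21.57° + 60°)/2 = 40.785°.
n = sin 40.785° / sin 30° = 0.6532 / 0.5000 = 1.3064.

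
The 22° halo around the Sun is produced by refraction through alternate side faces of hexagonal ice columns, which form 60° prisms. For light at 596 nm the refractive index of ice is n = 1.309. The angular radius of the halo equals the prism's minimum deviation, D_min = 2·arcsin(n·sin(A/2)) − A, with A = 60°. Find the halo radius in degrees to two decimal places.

n·sin(A/2) = 1.309 × sin 30° = 1.309 × 0.5000 = 0.6545.
D_min = 2·arcsin(0.6545) − 60° = 2 × 40.882° − 60° = 21.763°.

21.76°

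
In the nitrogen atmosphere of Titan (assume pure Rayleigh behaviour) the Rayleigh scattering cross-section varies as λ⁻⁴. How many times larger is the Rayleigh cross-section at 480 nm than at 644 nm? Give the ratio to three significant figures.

3.24

Rayleigh scattering ∝ λ⁻⁴, so the ratio of coefficients is the inverse fourth power of the wavelength ratio.
σ(480)/σ(644) = (644/480)⁴ = (1.3417)⁴ = 3.24.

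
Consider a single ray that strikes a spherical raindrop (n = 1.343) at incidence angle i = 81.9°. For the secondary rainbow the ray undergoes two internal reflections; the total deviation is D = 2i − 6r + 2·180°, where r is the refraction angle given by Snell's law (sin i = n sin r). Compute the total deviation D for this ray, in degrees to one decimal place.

sin r = sin 81.9° / 1.343 = 0.9900/1.343 = 0.7372; r = 47.49°.
D = 2·81.9° − 6·47.49° + 2·180° = 163.80° − 284.95° + 360° = 238.85°.

238.9°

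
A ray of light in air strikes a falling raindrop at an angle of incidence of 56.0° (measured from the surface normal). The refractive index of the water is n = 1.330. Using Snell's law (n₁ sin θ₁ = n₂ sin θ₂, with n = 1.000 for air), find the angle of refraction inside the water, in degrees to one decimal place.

Snell: sin θ_r = sin θ_i / n = sin 56.0° / 1.330 = 0.8290 / 1.330 = 0.6233.
θ_r = arcsin(0.6233) = 38.56°.

38.6°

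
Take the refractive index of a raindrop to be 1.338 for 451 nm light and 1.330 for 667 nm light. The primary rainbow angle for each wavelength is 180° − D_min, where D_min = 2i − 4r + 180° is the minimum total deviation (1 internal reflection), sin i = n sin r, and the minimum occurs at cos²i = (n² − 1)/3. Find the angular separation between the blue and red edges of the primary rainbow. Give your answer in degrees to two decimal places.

At 451 nm (n = 1.338): cos²i = 0.26341 → i = 59.120°, r = 39.899°, D_min = 138.643°, rainbow angle = 41.357°.
At 667 nm (n = 1.330): cos²i = 0.25630 → i = 59.585°, r = 40.422°, D_min = 137.484°, rainbow angle = 42.516°.
Angular width = |41.357° − 42.516°| = 1.160°.

1.16°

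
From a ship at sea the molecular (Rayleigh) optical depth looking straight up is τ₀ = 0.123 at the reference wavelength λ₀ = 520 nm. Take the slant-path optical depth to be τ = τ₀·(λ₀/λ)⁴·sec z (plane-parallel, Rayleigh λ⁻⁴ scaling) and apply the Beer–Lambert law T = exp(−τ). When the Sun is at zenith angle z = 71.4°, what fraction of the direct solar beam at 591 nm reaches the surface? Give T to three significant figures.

sec 71.4° = 3.1352.
τ = 0.123 × (520/591)⁴ × 3.1352 = 0.123 × 0.5993 × 3.1352 = 0.2311.
T = exp(−0.2311) = 0.7936.

0.794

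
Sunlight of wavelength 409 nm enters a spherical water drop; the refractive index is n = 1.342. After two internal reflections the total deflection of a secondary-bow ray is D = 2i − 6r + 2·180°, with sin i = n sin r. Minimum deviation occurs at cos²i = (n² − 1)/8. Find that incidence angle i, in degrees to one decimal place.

71.6°

cos²i = (1.342² − 1)/8 = (1.80096 − 1)/8 = 0.10012.
cos i = 0.31642, so i = 71.554°.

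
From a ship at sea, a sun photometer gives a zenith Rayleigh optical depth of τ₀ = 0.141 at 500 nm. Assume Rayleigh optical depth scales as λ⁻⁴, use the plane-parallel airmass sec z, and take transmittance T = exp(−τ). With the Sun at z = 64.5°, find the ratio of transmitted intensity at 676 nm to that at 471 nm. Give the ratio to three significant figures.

Airmass: sec 64.5° = 2.3228.
τ(676 nm) = 0.141 × (500/676)⁴ × 2.3228 = 0.141 × 0.2993 × 2.3228 = 0.0980.
τ(471 nm) = 0.141 × (500/471)⁴ × 2.3228 = 0.141 × 1.2700 × 2.3228 = 0.4159.
T(676)/T(471) = exp(τ_B − τ_A) = exp(0.3179) = 1.3743.

1.37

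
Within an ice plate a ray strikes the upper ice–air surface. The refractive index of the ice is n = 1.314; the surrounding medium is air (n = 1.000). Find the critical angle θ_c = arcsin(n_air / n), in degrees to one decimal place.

sin θ_c = n_air / n = 1.000 / 1.314 = 0.7610.
θ_c = arcsin(0.7610) = 49.56°.

49.6°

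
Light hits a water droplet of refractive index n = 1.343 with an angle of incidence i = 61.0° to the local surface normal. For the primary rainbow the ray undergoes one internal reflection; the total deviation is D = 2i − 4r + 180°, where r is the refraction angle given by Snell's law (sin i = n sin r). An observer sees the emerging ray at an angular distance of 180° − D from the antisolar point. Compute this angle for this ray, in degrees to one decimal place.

40.5°

sin r = sin 61.0° / 1.343 = 0.8746/1.343 = 0.6512; r = 40.64°.
D = 2·61.0° − 4·40.64° + 180° = 122.00° − 162.54° + 180° = 139.46°.
Angle from antisolar point = 180° − D = 40.54°.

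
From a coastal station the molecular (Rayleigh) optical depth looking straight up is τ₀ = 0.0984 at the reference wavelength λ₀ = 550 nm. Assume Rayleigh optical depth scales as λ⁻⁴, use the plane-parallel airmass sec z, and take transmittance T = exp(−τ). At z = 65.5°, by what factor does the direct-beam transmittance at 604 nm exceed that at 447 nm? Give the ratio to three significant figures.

1.46

Airmass: sec 65.5° = 2.4114.
τ(604 nm) = 0.0984 × (550/604)⁴ × 2.4114 = 0.0984 × 0.6875 × 2.4114 = 0.1631.
τ(447 nm) = 0.0984 × (550/447)⁴ × 2.4114 = 0.0984 × 2.2920 × 2.4114 = 0.5439.
T(604)/T(447) = exp(τ_B − τ_A) = exp(0.3807) = 1.4633.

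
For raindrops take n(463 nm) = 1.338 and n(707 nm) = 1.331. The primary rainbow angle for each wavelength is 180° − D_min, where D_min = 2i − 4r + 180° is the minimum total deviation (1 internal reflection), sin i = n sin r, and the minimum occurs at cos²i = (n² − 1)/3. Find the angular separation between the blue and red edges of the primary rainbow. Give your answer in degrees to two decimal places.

1.01°

At 463 nm (n = 1.338): cos²i = 0.26341 → i = 59.120°, r = 39.899°, D_min = 138.643°, rainbow angle = 41.357°.
At 707 nm (n = 1.331): cos²i = 0.25719 → i = 59.527°, r = 40.356°, D_min = 137.630°, rainbow angle = 42.370°.
Angular width = |41.357° − 42.370°| = 1.013°.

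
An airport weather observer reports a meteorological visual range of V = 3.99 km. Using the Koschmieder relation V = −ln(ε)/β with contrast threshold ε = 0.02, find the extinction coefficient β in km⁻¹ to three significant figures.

β = −ln(0.02) / V = 3.912 / 3.99 = 0.9805 km⁻¹.

0.980 km⁻¹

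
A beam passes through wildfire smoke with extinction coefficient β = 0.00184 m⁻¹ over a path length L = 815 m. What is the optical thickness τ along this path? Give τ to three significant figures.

1.50

τ = β·L = 0.00184 × 815 = 1.4996.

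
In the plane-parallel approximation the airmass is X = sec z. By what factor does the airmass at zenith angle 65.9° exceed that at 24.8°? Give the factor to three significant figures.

2.22

X(65.9°)/X(24.8°) = sec 65.9° / sec 24.8° = cos 24.8° / cos 65.9° = 0.9078/0.4083 = 2.2231.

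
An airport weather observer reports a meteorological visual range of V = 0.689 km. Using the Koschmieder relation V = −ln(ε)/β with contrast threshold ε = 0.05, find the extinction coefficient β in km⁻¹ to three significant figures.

4.35 km⁻¹

β = −ln(0.05) / V = 2.996 / 0.689 = 4.3479 km⁻¹.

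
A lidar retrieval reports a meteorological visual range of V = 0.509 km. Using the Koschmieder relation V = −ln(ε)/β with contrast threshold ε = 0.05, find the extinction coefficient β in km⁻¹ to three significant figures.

β = −ln(0.05) / V = 2.996 / 0.509 = 5.8855 km⁻¹.

5.89 km⁻¹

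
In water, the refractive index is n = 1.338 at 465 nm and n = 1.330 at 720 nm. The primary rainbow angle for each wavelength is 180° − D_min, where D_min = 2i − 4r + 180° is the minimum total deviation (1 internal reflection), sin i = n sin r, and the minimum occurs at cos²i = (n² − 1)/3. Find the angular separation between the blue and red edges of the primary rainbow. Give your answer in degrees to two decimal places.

1.16°

At 465 nm (n = 1.338): cos²i = 0.26341 → i = 59.120°, r = 39.899°, D_min = 138.643°, rainbow angle = 41.357°.
At 720 nm (n = 1.330): cos²i = 0.25630 → i = 59.585°, r = 40.422°, D_min = 137.484°, rainbow angle = 42.516°.
Angular width = |41.357° − 42.516°| = 1.160°.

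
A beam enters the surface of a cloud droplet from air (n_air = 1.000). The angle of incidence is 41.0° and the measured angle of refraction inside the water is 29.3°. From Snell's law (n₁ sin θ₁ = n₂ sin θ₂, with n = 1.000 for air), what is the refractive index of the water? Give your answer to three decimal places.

n = sin θ_i / sin θ_r = sin 41.0° / sin 29.3° = 0.6561 / 0.4894 = 1.3406.

1.341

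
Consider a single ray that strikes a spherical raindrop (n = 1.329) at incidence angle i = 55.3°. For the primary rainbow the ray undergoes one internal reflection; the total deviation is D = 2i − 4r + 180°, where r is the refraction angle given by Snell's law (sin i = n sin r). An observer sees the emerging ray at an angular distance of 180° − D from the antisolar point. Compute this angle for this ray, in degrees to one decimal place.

sin r = sin 55.3° / 1.329 = 0.8221/1.329 = 0.6186; r = 38.22°.
D = 2·55.3° − 4·38.22° + 180° = 110.60° − 152.86° + 180° = 137.74°.
Angle from antisolar point = 180° − D = 42.26°.

42.3°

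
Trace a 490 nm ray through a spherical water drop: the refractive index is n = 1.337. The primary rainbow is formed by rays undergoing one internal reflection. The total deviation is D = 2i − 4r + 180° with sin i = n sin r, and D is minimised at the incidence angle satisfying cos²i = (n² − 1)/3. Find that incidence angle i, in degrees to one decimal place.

59.2°

cos²i = (1.337² − 1)/3 = (1.78757 − 1)/3 = 0.26252.
cos i = 0.51237, so i = 59.178°.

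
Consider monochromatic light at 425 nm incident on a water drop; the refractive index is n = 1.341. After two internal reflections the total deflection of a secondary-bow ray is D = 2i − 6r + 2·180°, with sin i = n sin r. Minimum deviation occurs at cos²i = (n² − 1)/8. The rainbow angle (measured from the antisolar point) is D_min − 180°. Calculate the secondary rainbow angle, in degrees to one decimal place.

cos²i = (1.79828 − 1)/8 = 0.09979; i = arccos(0.31589) = 71.586°.
sin r = sin 71.586°/1.341 = 0.70753; r = 45.034°.
D_min = 2·71.586° − 6·45.034° + 360° = 232.966°.
Rainbow angle = D_min − 180° = 52.966°.

53.0°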